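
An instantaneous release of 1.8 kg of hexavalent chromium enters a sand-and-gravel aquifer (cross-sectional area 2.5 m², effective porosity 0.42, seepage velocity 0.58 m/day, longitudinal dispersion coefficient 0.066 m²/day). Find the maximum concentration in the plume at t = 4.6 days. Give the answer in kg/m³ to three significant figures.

0.878 kg/m³

The peak of an instantaneous 1D plume sits at x = vt; there the Gaussian factor is 1 and C_max = M/(n_e·A·√(4πDt)), where n_e·A is the pore area the mass is dissolved in.
√(4πDt) = √(4π × 0.066 × 4.6) = 1.953 m, so C_max = 1.8/(0.42 × 2.5 × 1.953) = 0.878 kg/m³.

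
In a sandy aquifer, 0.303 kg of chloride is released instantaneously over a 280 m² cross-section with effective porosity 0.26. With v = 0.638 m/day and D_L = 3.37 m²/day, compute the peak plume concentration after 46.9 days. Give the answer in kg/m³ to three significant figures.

9.34e-05 kg/m³

The peak of an instantaneous 1D plume sits at x = vt; there the Gaussian factor is 1 and C_max = M/(n_e·A·√(4πDt)), where n_e·A is the pore area the mass is dissolved in.
√(4πDt) = √(4π × 3.37 × 46.9) = 44.57 m, so C_max = 0.303/(0.26 × 280 × 44.57) = 9.34e-05 kg/m³.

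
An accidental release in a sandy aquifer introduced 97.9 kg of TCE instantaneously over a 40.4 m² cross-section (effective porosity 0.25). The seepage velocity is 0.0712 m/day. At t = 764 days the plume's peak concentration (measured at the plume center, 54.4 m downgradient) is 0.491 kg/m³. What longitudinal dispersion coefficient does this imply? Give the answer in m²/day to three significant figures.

At the plume center C_max = M/(n_e·A·√(4πDt)), so D = M²/(4πt·(n_e·A·C_max)²).
n_e·A·C_max = 0.25 × 40.4 × 0.491 = 4.959 kg/m.
D = 97.9²/(4π × 764 × 4.959²) = 0.0406 m²/day.

0.0406 m²/day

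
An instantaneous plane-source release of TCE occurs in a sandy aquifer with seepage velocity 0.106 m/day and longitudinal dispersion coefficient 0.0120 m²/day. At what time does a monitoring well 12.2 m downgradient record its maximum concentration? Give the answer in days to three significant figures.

For the 1D instantaneous-source solution, setting ∂C/∂t = 0 at fixed x gives v²t² + 2Dt − x² = 0, so t = (√(D² + v²x²) − D)/v².
√(D² + v²x²) = √(0.0120² + 0.106² × 12.2²) = 1.293; v² = 0.011236.
t = (1.293 − 0.0120)/0.011236 = 114 days (vs. the pure-advection estimate x/v = 115 d).

114 days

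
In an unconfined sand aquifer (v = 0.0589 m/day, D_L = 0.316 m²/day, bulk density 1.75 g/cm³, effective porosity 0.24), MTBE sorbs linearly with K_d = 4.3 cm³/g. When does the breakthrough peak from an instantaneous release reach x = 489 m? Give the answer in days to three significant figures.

266000 days

Retardation factor R = 1 + ρ_b·K_d/n = 1 + 1.75 × 4.3/0.24 = 32.35.
Sorption retards both mechanisms: v_R = v/R = 0.001821 m/day, D_R = D/R = 0.009768 m²/day.
Peak time from v_R²t² + 2D_R t − x² = 0: t = (√(D_R² + v_R²x²) − D_R)/v_R².
√(D_R² + v_R²x²) = √(0.009768² + 0.001821² × 489²) = 0.8905; v_R² = 3.316e-06.
t = (0.8905 − 0.009768)/3.316e-06 = 266000 days.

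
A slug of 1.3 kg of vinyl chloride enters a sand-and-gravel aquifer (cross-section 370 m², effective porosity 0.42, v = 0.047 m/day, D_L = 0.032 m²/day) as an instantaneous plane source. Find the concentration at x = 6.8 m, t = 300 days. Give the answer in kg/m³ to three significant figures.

0.000190 kg/m³

For an instantaneous plane source, C(x,t) = M/(n_e·A·√(4πDt)) · exp(−(x−vt)²/(4Dt)), with n_e·A the pore (flow) area.
Plume center vt = 0.047 × 300 = 14.1 m, so the well at 6.8 m is 7.3 m upgradient of the peak.
√(4πDt) = 10.98 m, giving peak height M/(n_e·A·√(4πDt)) = 1.3/(0.42 × 370 × 10.98) = 0.0007619 kg/m³.
(x−vt)²/(4Dt) = (-7.3)²/(4 × 0.032 × 300) = 1.388; exp(−1.388) = 0.2496.
C = 0.0007619 × 0.2496 = 0.000190 kg/m³.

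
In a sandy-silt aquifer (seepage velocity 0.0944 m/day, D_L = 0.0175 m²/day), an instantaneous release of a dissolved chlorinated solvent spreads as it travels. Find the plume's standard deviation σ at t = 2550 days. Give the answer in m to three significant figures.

9.45 m

Dispersive spreading gives a Gaussian with σ² = 2Dt; advection only shifts the center.
σ = √(2 × 0.0175 × 2550) = 9.45 m.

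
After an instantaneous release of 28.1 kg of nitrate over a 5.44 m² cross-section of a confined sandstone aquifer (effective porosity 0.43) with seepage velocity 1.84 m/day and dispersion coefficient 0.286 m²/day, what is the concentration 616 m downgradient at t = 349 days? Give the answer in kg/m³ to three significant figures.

For an instantaneous plane source, C(x,t) = M/(n_e·A·√(4πDt)) · exp(−(x−vt)²/(4Dt)), with n_e·A the pore (flow) area.
Plume center vt = 1.84 × 349 = 642.16 m, so the well at 616 m is 26.16 m upgradient of the peak.
√(4πDt) = 35.42 m, giving peak height M/(n_e·A·√(4πDt)) = 28.1/(0.43 × 5.44 × 35.42) = 0.3391 kg/m³.
(x−vt)²/(4Dt) = (-26.16)²/(4 × 0.286 × 349) = 1.714; exp(−1.714) = 0.1801.
C = 0.3391 × 0.1801 = 0.0611 kg/m³.

0.0611 kg/m³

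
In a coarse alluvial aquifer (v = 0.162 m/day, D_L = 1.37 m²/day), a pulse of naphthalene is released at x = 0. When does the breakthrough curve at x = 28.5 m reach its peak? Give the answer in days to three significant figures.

131 days

For the 1D instantaneous-source solution, setting ∂C/∂t = 0 at fixed x gives v²t² + 2Dt − x² = 0, so t = (√(D² + v²x²) − D)/v².
√(D² + v²x²) = √(1.37² + 0.162² × 28.5²) = 4.816; v² = 0.026244.
t = (4.816 − 1.37)/0.026244 = 131 days (vs. the pure-advection estimate x/v = 176 d).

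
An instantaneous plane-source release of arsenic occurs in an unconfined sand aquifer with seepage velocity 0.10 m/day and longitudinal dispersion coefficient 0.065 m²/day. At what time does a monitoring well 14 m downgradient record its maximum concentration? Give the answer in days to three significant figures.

134 days

For the 1D instantaneous-source solution, setting ∂C/∂t = 0 at fixed x gives v²t² + 2Dt − x² = 0, so t = (√(D² + v²x²) − D)/v².
√(D² + v²x²) = √(0.065² + 0.10² × 14²) = 1.402; v² = 0.01.
t = (1.402 − 0.065)/0.01 = 134 days (vs. the pure-advection estimate x/v = 140 d).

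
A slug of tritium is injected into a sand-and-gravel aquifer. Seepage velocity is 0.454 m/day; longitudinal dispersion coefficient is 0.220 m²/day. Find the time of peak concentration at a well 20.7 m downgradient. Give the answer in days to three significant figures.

For the 1D instantaneous-source solution, setting ∂C/∂t = 0 at fixed x gives v²t² + 2Dt − x² = 0, so t = (√(D² + v²x²) − D)/v².
√(D² + v²x²) = √(0.220² + 0.454² × 20.7²) = 9.400; v² = 0.206116.
t = (9.400 − 0.220)/0.206116 = 44.5 days (vs. the pure-advection estimate x/v = 45.6 d).

44.5 days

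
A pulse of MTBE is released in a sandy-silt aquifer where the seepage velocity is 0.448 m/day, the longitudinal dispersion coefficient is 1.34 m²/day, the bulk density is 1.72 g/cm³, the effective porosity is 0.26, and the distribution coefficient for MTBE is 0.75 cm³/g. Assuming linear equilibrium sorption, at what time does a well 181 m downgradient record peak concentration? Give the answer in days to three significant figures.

2370 days

Retardation factor R = 1 + ρ_b·K_d/n = 1 + 1.72 × 0.75/0.26 = 5.962.
Sorption retards both mechanisms: v_R = v/R = 0.07514 m/day, D_R = D/R = 0.2248 m²/day.
Peak time from v_R²t² + 2D_R t − x² = 0: t = (√(D_R² + v_R²x²) − D_R)/v_R².
√(D_R² + v_R²x²) = √(0.2248² + 0.07514² × 181²) = 13.60; v_R² = 0.005646.
t = (13.60 − 0.2248)/0.005646 = 2370 days.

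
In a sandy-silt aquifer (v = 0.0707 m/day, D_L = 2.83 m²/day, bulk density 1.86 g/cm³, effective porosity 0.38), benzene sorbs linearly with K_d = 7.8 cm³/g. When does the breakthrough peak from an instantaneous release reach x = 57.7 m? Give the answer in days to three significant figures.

Retardation factor R = 1 + ρ_b·K_d/n = 1 + 1.86 × 7.8/0.38 = 39.18.
Sorption retards both mechanisms: v_R = v/R = 0.001804 m/day, D_R = D/R = 0.07223 m²/day.
Peak time from v_R²t² + 2D_R t − x² = 0: t = (√(D_R² + v_R²x²) − D_R)/v_R².
√(D_R² + v_R²x²) = √(0.07223² + 0.001804² × 57.7²) = 0.1267; v_R² = 3.254e-06.
t = (0.1267 − 0.07223)/3.254e-06 = 16700 days.

16700 days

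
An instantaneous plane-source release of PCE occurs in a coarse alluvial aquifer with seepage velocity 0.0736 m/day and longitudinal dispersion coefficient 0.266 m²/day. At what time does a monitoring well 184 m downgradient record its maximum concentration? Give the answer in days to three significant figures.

For the 1D instantaneous-source solution, setting ∂C/∂t = 0 at fixed x gives v²t² + 2Dt − x² = 0, so t = (√(D² + v²x²) − D)/v².
√(D² + v²x²) = √(0.266² + 0.0736² × 184²) = 13.55; v² = 0.00541696.
t = (13.55 − 0.266)/0.00541696 = 2450 days (vs. the pure-advection estimate x/v = 2500 d).

2450 days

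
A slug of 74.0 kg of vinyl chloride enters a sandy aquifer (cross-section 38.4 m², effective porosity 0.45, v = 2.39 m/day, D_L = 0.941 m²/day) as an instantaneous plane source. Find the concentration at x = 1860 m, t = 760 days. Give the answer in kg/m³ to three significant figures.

0.0232 kg/m³

For an instantaneous plane source, C(x,t) = M/(n_e·A·√(4πDt)) · exp(−(x−vt)²/(4Dt)), with n_e·A the pore (flow) area.
Plume center vt = 2.39 × 760 = 1816.4 m, so the well at 1860 m is 43.6 m downgradient of the peak.
√(4πDt) = 94.80 m, giving peak height M/(n_e·A·√(4πDt)) = 74.0/(0.45 × 38.4 × 94.80) = 0.04517 kg/m³.
(x−vt)²/(4Dt) = (43.6)²/(4 × 0.941 × 760) = 0.6645; exp(−0.6645) = 0.5145.
C = 0.04517 × 0.5145 = 0.0232 kg/m³.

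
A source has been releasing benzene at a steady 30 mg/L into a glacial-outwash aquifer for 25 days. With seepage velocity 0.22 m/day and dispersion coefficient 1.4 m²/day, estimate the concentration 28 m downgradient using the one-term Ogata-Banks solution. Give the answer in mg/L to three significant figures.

For a continuous step input, C/C₀ ≈ ½·erfc((x−vt)/(2√(Dt))).
vt = 0.22 × 25 = 5.5 m and 2√(Dt) = 2√(1.4 × 25) = 11.83 m.
Argument (x−vt)/(2√(Dt)) = (28 − 5.5)/11.83 = 1.902; ½·erfc(1.902) = 0.003574.
C = 30 × 0.003574 = 0.107 mg/L.

0.107 mg/L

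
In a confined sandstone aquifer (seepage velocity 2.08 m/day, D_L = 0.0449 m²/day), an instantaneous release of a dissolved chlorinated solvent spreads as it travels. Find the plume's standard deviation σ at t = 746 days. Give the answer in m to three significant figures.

8.18 m

Dispersive spreading gives a Gaussian with σ² = 2Dt; advection only shifts the center.
σ = √(2 × 0.0449 × 746) = 8.18 m.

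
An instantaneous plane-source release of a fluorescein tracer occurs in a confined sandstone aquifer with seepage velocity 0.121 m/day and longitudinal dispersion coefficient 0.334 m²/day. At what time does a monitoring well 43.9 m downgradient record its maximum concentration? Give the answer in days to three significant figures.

For the 1D instantaneous-source solution, setting ∂C/∂t = 0 at fixed x gives v²t² + 2Dt − x² = 0, so t = (√(D² + v²x²) − D)/v².
√(D² + v²x²) = √(0.334² + 0.121² × 43.9²) = 5.322; v² = 0.014641.
t = (5.322 − 0.334)/0.014641 = 341 days (vs. the pure-advection estimate x/v = 363 d).

341 days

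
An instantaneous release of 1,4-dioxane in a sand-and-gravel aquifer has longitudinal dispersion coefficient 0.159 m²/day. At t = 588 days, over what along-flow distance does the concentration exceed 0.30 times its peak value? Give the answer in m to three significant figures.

The plume is Gaussian with σ = √(2Dt) = √(2 × 0.159 × 588) = 13.67 m.
C/C_peak = exp(−Δx²/(2σ²)) = 0.30 ⇒ Δx = σ·√(−2 ln 0.30) = 13.67 × 1.552 = 21.22 m.
Width = 2Δx = 42.4 m.

42.4 m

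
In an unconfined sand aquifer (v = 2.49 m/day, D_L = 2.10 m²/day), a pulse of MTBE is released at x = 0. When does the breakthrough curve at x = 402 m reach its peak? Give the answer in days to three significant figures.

For the 1D instantaneous-source solution, setting ∂C/∂t = 0 at fixed x gives v²t² + 2Dt − x² = 0, so t = (√(D² + v²x²) − D)/v².
√(D² + v²x²) = √(2.10² + 2.49² × 402²) = 1001; v² = 6.2001.
t = (1001 − 2.10)/6.2001 = 161 days (vs. the pure-advection estimate x/v = 161 d).

161 days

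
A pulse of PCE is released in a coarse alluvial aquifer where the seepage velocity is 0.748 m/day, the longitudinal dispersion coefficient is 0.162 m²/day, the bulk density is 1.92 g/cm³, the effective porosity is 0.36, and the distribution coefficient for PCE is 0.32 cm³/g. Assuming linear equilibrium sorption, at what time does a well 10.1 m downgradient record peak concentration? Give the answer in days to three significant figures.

35.8 days

Retardation factor R = 1 + ρ_b·K_d/n = 1 + 1.92 × 0.32/0.36 = 2.707.
Sorption retards both mechanisms: v_R = v/R = 0.2763 m/day, D_R = D/R = 0.05984 m²/day.
Peak time from v_R²t² + 2D_R t − x² = 0: t = (√(D_R² + v_R²x²) − D_R)/v_R².
√(D_R² + v_R²x²) = √(0.05984² + 0.2763² × 10.1²) = 2.791; v_R² = 0.07634.
t = (2.791 − 0.05984)/0.07634 = 35.8 days.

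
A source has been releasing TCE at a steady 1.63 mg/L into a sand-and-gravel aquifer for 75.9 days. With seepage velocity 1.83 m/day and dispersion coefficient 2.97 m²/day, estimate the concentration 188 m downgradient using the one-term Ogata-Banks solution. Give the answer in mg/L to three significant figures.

0.0169 mg/L

For a continuous step input, C/C₀ ≈ ½·erfc((x−vt)/(2√(Dt))).
vt = 1.83 × 75.9 = 138.897 m and 2√(Dt) = 2√(2.97 × 75.9) = 30.03 m.
Argument (x−vt)/(2√(Dt)) = (188 − 138.897)/30.03 = 1.635; ½·erfc(1.635) = 0.01038.
C = 1.63 × 0.01038 = 0.0169 mg/L.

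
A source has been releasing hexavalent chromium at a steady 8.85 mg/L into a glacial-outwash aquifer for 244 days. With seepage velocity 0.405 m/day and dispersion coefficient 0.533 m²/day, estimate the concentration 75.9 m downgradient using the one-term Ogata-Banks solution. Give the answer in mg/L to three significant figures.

For a continuous step input, C/C₀ ≈ ½·erfc((x−vt)/(2√(Dt))).
vt = 0.405 × 244 = 98.82 m and 2√(Dt) = 2√(0.533 × 244) = 22.81 m.
Argument (x−vt)/(2√(Dt)) = (75.9 − 98.82)/22.81 = -1.005; ½·erfc(-1.005) = 0.9224.
C = 8.85 × 0.9224 = 8.16 mg/L.

8.16 mg/L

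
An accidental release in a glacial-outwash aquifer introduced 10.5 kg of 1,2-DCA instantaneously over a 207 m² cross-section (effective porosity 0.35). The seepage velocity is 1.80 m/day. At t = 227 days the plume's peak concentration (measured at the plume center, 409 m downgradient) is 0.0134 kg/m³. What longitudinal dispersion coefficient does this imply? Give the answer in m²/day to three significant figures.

At the plume center C_max = M/(n_e·A·√(4πDt)), so D = M²/(4πt·(n_e·A·C_max)²).
n_e·A·C_max = 0.35 × 207 × 0.0134 = 0.9708 kg/m.
D = 10.5²/(4π × 227 × 0.9708²) = 0.0410 m²/day.

0.0410 m²/day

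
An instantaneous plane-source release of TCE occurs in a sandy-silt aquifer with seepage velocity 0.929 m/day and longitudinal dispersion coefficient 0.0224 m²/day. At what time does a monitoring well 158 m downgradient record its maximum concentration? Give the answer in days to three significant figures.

170 days

For the 1D instantaneous-source solution, setting ∂C/∂t = 0 at fixed x gives v²t² + 2Dt − x² = 0, so t = (√(D² + v²x²) − D)/v².
√(D² + v²x²) = √(0.0224² + 0.929² × 158²) = 146.8; v² = 0.863041.
t = (146.8 − 0.0224)/0.863041 = 170 days (vs. the pure-advection estimate x/v = 170 d).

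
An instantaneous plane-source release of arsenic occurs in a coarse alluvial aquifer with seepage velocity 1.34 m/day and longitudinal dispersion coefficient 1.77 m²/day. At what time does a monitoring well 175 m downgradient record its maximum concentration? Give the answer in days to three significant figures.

For the 1D instantaneous-source solution, setting ∂C/∂t = 0 at fixed x gives v²t² + 2Dt − x² = 0, so t = (√(D² + v²x²) − D)/v².
√(D² + v²x²) = √(1.77² + 1.34² × 175²) = 234.5; v² = 1.7956.
t = (234.5 − 1.77)/1.7956 = 130 days (vs. the pure-advection estimate x/v = 131 d).

130 days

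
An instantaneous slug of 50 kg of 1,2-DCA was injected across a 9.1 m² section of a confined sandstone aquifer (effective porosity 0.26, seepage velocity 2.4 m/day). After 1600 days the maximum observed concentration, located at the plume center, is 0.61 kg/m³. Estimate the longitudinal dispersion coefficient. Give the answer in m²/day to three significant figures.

At the plume center C_max = M/(n_e·A·√(4πDt)), so D = M²/(4πt·(n_e·A·C_max)²).
n_e·A·C_max = 0.26 × 9.1 × 0.61 = 1.443 kg/m.
D = 50²/(4π × 1600 × 1.443²) = 0.0597 m²/day.

0.0597 m²/day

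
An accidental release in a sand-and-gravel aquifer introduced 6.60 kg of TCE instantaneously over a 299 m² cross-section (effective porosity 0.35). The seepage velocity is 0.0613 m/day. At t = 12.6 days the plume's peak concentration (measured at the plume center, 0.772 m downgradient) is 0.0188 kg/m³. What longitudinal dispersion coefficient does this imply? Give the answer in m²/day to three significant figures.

0.0711 m²/day

At the plume center C_max = M/(n_e·A·√(4πDt)), so D = M²/(4πt·(n_e·A·C_max)²).
n_e·A·C_max = 0.35 × 299 × 0.0188 = 1.967 kg/m.
D = 6.60²/(4π × 12.6 × 1.967²) = 0.0711 m²/day.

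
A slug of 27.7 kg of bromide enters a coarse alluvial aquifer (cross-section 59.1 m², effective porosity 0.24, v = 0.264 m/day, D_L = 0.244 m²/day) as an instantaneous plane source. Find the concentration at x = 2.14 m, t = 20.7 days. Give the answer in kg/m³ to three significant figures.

For an instantaneous plane source, C(x,t) = M/(n_e·A·√(4πDt)) · exp(−(x−vt)²/(4Dt)), with n_e·A the pore (flow) area.
Plume center vt = 0.264 × 20.7 = 5.4648 m, so the well at 2.14 m is 3.3248 m upgradient of the peak.
√(4πDt) = 7.967 m, giving peak height M/(n_e·A·√(4πDt)) = 27.7/(0.24 × 59.1 × 7.967) = 0.2451 kg/m³.
(x−vt)²/(4Dt) = (-3.3248)²/(4 × 0.244 × 20.7) = 0.5472; exp(−0.5472) = 0.5786.
C = 0.2451 × 0.5786 = 0.142 kg/m³.

0.142 kg/m³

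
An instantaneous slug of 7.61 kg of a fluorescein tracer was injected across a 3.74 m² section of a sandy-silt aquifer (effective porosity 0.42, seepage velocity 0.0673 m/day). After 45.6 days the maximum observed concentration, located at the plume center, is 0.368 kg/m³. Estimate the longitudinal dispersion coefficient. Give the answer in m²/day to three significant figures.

At the plume center C_max = M/(n_e·A·√(4πDt)), so D = M²/(4πt·(n_e·A·C_max)²).
n_e·A·C_max = 0.42 × 3.74 × 0.368 = 0.5781 kg/m.
D = 7.61²/(4π × 45.6 × 0.5781²) = 0.302 m²/day.

0.302 m²/day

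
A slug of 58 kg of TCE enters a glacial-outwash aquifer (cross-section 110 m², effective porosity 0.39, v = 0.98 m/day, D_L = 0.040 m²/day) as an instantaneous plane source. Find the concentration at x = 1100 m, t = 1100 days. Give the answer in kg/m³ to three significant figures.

0.00368 kg/m³

For an instantaneous plane source, C(x,t) = M/(n_e·A·√(4πDt)) · exp(−(x−vt)²/(4Dt)), with n_e·A the pore (flow) area.
Plume center vt = 0.98 × 1100 = 1078 m, so the well at 1100 m is 22 m downgradient of the peak.
√(4πDt) = 23.51 m, giving peak height M/(n_e·A·√(4πDt)) = 58/(0.39 × 110 × 23.51) = 0.05751 kg/m³.
(x−vt)²/(4Dt) = (22)²/(4 × 0.040 × 1100) = 2.750; exp(−2.750) = 0.06393.
C = 0.05751 × 0.06393 = 0.00368 kg/m³.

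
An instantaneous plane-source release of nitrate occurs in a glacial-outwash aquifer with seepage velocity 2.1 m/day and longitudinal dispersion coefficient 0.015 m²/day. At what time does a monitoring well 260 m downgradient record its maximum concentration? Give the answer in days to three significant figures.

124 days

For the 1D instantaneous-source solution, setting ∂C/∂t = 0 at fixed x gives v²t² + 2Dt − x² = 0, so t = (√(D² + v²x²) − D)/v².
√(D² + v²x²) = √(0.015² + 2.1² × 260²) = 546.0; v² = 4.41.
t = (546.0 − 0.015)/4.41 = 124 days (vs. the pure-advection estimate x/v = 124 d).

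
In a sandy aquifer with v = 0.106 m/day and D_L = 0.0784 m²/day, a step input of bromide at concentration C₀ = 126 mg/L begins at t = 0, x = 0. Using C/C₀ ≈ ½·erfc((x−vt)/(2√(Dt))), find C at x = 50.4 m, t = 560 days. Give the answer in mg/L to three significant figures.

For a continuous step input, C/C₀ ≈ ½·erfc((x−vt)/(2√(Dt))).
vt = 0.106 × 560 = 59.36 m and 2√(Dt) = 2√(0.0784 × 560) = 13.25 m.
Argument (x−vt)/(2√(Dt)) = (50.4 − 59.36)/13.25 = -0.6762; ½·erfc(-0.6762) = 0.8305.
C = 126 × 0.8305 = 105 mg/L.

105 mg/L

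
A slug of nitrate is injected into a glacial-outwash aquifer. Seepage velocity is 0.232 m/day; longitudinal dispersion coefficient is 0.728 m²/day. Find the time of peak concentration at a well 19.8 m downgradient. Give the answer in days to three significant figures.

For the 1D instantaneous-source solution, setting ∂C/∂t = 0 at fixed x gives v²t² + 2Dt − x² = 0, so t = (√(D² + v²x²) − D)/v².
√(D² + v²x²) = √(0.728² + 0.232² × 19.8²) = 4.651; v² = 0.053824.
t = (4.651 − 0.728)/0.053824 = 72.9 days (vs. the pure-advection estimate x/v = 85.3 d).

72.9 days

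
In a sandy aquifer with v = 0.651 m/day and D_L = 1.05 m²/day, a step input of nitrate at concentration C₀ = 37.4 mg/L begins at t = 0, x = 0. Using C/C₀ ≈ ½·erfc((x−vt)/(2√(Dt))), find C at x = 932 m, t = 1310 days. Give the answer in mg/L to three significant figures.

For a continuous step input, C/C₀ ≈ ½·erfc((x−vt)/(2√(Dt))).
vt = 0.651 × 1310 = 852.81 m and 2√(Dt) = 2√(1.05 × 1310) = 74.18 m.
Argument (x−vt)/(2√(Dt)) = (932 − 852.81)/74.18 = 1.068; ½·erfc(1.068) = 0.06547.
C = 37.4 × 0.06547 = 2.45 mg/L.

2.45 mg/L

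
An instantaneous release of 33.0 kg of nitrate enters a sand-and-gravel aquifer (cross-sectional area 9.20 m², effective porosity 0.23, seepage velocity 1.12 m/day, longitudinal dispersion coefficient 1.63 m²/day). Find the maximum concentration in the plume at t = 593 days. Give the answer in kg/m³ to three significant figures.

The peak of an instantaneous 1D plume sits at x = vt; there the Gaussian factor is 1 and C_max = M/(n_e·A·√(4πDt)), where n_e·A is the pore area the mass is dissolved in.
√(4πDt) = √(4π × 1.63 × 593) = 110.2 m, so C_max = 33.0/(0.23 × 9.20 × 110.2) = 0.142 kg/m³.

0.142 kg/m³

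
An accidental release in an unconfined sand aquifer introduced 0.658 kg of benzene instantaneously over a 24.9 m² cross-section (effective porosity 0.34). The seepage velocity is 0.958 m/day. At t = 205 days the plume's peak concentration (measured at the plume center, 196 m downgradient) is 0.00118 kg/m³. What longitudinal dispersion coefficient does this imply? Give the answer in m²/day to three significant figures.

At the plume center C_max = M/(n_e·A·√(4πDt)), so D = M²/(4πt·(n_e·A·C_max)²).
n_e·A·C_max = 0.34 × 24.9 × 0.00118 = 0.009990 kg/m.
D = 0.658²/(4π × 205 × 0.009990²) = 1.68 m²/day.

1.68 m²/day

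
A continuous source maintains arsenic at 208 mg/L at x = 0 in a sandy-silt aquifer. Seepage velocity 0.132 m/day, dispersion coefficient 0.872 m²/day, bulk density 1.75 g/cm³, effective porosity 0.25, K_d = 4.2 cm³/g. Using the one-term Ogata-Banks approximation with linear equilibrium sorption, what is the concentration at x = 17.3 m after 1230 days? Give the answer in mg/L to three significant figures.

16.1 mg/L

Retardation factor R = 1 + ρ_b·K_d/n = 1 + 1.75 × 4.2/0.25 = 30.40.
Sorption retards both mechanisms: v_R = v/R = 0.004342 m/day, D_R = D/R = 0.02868 m²/day.
v_R·t = 0.004342 × 1230 = 5.34066 m; 2√(D_R t) = 11.88 m; argument = (17.3 − 5.34066)/11.88 = 1.007.
C = C₀ × ½·erfc(1.007) = 208 × 0.07721 = 16.1 mg/L.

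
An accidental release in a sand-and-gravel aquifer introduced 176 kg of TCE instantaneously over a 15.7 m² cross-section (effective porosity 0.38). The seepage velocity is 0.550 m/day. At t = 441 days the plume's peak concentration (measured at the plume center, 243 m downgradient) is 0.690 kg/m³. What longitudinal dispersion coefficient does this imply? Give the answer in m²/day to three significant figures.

At the plume center C_max = M/(n_e·A·√(4πDt)), so D = M²/(4πt·(n_e·A·C_max)²).
n_e·A·C_max = 0.38 × 15.7 × 0.690 = 4.117 kg/m.
D = 176²/(4π × 441 × 4.117²) = 0.330 m²/day.

0.330 m²/day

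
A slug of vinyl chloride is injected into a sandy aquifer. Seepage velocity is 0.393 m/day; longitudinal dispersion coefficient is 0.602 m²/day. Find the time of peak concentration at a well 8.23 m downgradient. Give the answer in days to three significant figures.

For the 1D instantaneous-source solution, setting ∂C/∂t = 0 at fixed x gives v²t² + 2Dt − x² = 0, so t = (√(D² + v²x²) − D)/v².
√(D² + v²x²) = √(0.602² + 0.393² × 8.23²) = 3.290; v² = 0.154449.
t = (3.290 − 0.602)/0.154449 = 17.4 days (vs. the pure-advection estimate x/v = 20.9 d).

17.4 days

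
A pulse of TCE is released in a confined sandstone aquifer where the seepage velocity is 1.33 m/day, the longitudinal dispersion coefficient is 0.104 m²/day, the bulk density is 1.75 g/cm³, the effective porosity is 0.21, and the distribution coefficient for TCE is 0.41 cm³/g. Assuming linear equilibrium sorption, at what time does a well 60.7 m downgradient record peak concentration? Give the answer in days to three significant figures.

201 days

Retardation factor R = 1 + ρ_b·K_d/n = 1 + 1.75 × 0.41/0.21 = 4.417.
Sorption retards both mechanisms: v_R = v/R = 0.3011 m/day, D_R = D/R = 0.02355 m²/day.
Peak time from v_R²t² + 2D_R t − x² = 0: t = (√(D_R² + v_R²x²) − D_R)/v_R².
√(D_R² + v_R²x²) = √(0.02355² + 0.3011² × 60.7²) = 18.28; v_R² = 0.09066.
t = (18.28 − 0.02355)/0.09066 = 201 days.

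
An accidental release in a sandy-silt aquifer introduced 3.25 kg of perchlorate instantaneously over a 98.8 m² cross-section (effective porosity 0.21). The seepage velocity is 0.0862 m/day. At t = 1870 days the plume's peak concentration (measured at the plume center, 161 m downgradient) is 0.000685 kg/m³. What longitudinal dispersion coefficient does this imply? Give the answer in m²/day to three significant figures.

At the plume center C_max = M/(n_e·A·√(4πDt)), so D = M²/(4πt·(n_e·A·C_max)²).
n_e·A·C_max = 0.21 × 98.8 × 0.000685 = 0.01421 kg/m.
D = 3.25²/(4π × 1870 × 0.01421²) = 2.23 m²/day.

2.23 m²/day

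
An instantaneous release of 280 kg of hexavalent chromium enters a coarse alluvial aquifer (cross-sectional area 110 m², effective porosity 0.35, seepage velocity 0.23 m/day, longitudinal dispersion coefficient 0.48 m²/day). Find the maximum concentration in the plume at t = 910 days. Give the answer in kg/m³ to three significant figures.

0.0982 kg/m³

The peak of an instantaneous 1D plume sits at x = vt; there the Gaussian factor is 1 and C_max = M/(n_e·A·√(4πDt)), where n_e·A is the pore area the mass is dissolved in.
√(4πDt) = √(4π × 0.48 × 910) = 74.09 m, so C_max = 280/(0.35 × 110 × 74.09) = 0.0982 kg/m³.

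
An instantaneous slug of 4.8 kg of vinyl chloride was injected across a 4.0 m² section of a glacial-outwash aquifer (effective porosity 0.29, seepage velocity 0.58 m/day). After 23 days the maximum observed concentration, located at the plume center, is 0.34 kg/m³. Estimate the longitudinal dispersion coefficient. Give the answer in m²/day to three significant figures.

0.512 m²/day

At the plume center C_max = M/(n_e·A·√(4πDt)), so D = M²/(4πt·(n_e·A·C_max)²).
n_e·A·C_max = 0.29 × 4.0 × 0.34 = 0.3944 kg/m.
D = 4.8²/(4π × 23 × 0.3944²) = 0.512 m²/day.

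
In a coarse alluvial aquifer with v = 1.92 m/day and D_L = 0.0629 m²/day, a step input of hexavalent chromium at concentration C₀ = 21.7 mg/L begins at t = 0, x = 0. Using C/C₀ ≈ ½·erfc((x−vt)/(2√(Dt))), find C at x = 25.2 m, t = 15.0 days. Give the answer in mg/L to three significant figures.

For a continuous step input, C/C₀ ≈ ½·erfc((x−vt)/(2√(Dt))).
vt = 1.92 × 15.0 = 28.8 m and 2√(Dt) = 2√(0.0629 × 15.0) = 1.943 m.
Argument (x−vt)/(2√(Dt)) = (25.2 − 28.8)/1.943 = -1.853; ½·erfc(-1.853) = 0.9956.
C = 21.7 × 0.9956 = 21.6 mg/L.

21.6 mg/L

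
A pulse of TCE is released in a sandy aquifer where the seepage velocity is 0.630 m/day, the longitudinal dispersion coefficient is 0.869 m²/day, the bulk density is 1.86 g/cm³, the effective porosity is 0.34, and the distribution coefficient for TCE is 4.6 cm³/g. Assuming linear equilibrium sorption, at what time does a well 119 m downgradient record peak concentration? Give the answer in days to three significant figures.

4890 days

Retardation factor R = 1 + ρ_b·K_d/n = 1 + 1.86 × 4.6/0.34 = 26.16.
Sorption retards both mechanisms: v_R = v/R = 0.02408 m/day, D_R = D/R = 0.03322 m²/day.
Peak time from v_R²t² + 2D_R t − x² = 0: t = (√(D_R² + v_R²x²) − D_R)/v_R².
√(D_R² + v_R²x²) = √(0.03322² + 0.02408² × 119²) = 2.866; v_R² = 0.0005798.
t = (2.866 − 0.03322)/0.0005798 = 4890 days.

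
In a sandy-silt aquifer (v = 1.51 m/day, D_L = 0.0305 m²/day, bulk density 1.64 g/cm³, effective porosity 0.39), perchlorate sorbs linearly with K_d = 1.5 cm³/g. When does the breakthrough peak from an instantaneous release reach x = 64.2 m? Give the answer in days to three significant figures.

311 days

Retardation factor R = 1 + ρ_b·K_d/n = 1 + 1.64 × 1.5/0.39 = 7.308.
Sorption retards both mechanisms: v_R = v/R = 0.2066 m/day, D_R = D/R = 0.004174 m²/day.
Peak time from v_R²t² + 2D_R t − x² = 0: t = (√(D_R² + v_R²x²) − D_R)/v_R².
√(D_R² + v_R²x²) = √(0.004174² + 0.2066² × 64.2²) = 13.26; v_R² = 0.04268.
t = (13.26 − 0.004174)/0.04268 = 311 days.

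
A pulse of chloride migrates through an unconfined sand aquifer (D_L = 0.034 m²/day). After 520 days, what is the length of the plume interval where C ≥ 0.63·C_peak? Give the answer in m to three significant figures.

11.4 m

The plume is Gaussian with σ = √(2Dt) = √(2 × 0.034 × 520) = 5.946 m.
C/C_peak = exp(−Δx²/(2σ²)) = 0.63 ⇒ Δx = σ·√(−2 ln 0.63) = 5.946 × 0.9613 = 5.716 m.
Width = 2Δx = 11.4 m.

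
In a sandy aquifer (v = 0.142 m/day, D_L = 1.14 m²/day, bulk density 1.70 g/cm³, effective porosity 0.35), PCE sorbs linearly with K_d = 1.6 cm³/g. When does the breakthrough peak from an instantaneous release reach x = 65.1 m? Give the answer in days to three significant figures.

Retardation factor R = 1 + ρ_b·K_d/n = 1 + 1.70 × 1.6/0.35 = 8.771.
Sorption retards both mechanisms: v_R = v/R = 0.01619 m/day, D_R = D/R = 0.1300 m²/day.
Peak time from v_R²t² + 2D_R t − x² = 0: t = (√(D_R² + v_R²x²) − D_R)/v_R².
√(D_R² + v_R²x²) = √(0.1300² + 0.01619² × 65.1²) = 1.062; v_R² = 0.0002621.
t = (1.062 − 0.1300)/0.0002621 = 3560 days.

3560 days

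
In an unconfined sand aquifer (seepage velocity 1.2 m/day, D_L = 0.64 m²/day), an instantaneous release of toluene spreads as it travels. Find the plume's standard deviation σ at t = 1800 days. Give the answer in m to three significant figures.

48.0 m

Dispersive spreading gives a Gaussian with σ² = 2Dt; advection only shifts the center.
σ = √(2 × 0.64 × 1800) = 48.0 m.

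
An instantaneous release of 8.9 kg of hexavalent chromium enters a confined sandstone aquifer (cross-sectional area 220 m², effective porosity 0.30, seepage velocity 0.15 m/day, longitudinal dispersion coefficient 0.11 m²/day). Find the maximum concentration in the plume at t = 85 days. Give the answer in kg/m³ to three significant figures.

0.0124 kg/m³

The peak of an instantaneous 1D plume sits at x = vt; there the Gaussian factor is 1 and C_max = M/(n_e·A·√(4πDt)), where n_e·A is the pore area the mass is dissolved in.
√(4πDt) = √(4π × 0.11 × 85) = 10.84 m, so C_max = 8.9/(0.30 × 220 × 10.84) = 0.0124 kg/m³.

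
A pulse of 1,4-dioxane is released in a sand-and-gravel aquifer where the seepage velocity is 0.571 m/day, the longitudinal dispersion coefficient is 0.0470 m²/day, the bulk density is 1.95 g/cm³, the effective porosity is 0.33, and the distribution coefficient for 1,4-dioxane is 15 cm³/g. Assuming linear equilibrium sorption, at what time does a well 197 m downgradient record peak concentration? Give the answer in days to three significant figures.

Retardation factor R = 1 + ρ_b·K_d/n = 1 + 1.95 × 15/0.33 = 89.64.
Sorption retards both mechanisms: v_R = v/R = 0.006370 m/day, D_R = D/R = 0.0005243 m²/day.
Peak time from v_R²t² + 2D_R t − x² = 0: t = (√(D_R² + v_R²x²) − D_R)/v_R².
√(D_R² + v_R²x²) = √(0.0005243² + 0.006370² × 197²) = 1.255; v_R² = 4.058e-05.
t = (1.255 − 0.0005243)/4.058e-05 = 30900 days.

30900 days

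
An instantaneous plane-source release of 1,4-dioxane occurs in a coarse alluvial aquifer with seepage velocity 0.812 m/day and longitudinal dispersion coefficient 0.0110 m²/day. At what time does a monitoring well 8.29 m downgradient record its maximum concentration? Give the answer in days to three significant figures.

For the 1D instantaneous-source solution, setting ∂C/∂t = 0 at fixed x gives v²t² + 2Dt − x² = 0, so t = (√(D² + v²x²) − D)/v².
√(D² + v²x²) = √(0.0110² + 0.812² × 8.29²) = 6.731; v² = 0.659344.
t = (6.731 − 0.0110)/0.659344 = 10.2 days (vs. the pure-advection estimate x/v = 10.2 d).

10.2 days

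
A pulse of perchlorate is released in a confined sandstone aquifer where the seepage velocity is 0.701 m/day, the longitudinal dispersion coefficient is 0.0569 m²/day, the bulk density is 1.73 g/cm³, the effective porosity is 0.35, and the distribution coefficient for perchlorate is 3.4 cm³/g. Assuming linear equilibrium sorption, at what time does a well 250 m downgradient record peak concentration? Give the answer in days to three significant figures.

6350 days

Retardation factor R = 1 + ρ_b·K_d/n = 1 + 1.73 × 3.4/0.35 = 17.81.
Sorption retards both mechanisms: v_R = v/R = 0.03936 m/day, D_R = D/R = 0.003195 m²/day.
Peak time from v_R²t² + 2D_R t − x² = 0: t = (√(D_R² + v_R²x²) − D_R)/v_R².
√(D_R² + v_R²x²) = √(0.003195² + 0.03936² × 250²) = 9.840; v_R² = 0.001549.
t = (9.840 − 0.003195)/0.001549 = 6350 days.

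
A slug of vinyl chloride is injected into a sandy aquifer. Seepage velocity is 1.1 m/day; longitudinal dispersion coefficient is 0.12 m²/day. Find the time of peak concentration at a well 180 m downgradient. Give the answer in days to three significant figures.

For the 1D instantaneous-source solution, setting ∂C/∂t = 0 at fixed x gives v²t² + 2Dt − x² = 0, so t = (√(D² + v²x²) − D)/v².
√(D² + v²x²) = √(0.12² + 1.1² × 180²) = 198.0; v² = 1.21.
t = (198.0 − 0.12)/1.21 = 164 days (vs. the pure-advection estimate x/v = 164 d).

164 days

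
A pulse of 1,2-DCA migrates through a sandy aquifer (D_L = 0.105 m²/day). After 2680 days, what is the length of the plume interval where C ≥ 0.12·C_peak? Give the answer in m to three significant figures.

The plume is Gaussian with σ = √(2Dt) = √(2 × 0.105 × 2680) = 23.72 m.
C/C_peak = exp(−Δx²/(2σ²)) = 0.12 ⇒ Δx = σ·√(−2 ln 0.12) = 23.72 × 2.059 = 48.84 m.
Width = 2Δx = 97.7 m.

97.7 m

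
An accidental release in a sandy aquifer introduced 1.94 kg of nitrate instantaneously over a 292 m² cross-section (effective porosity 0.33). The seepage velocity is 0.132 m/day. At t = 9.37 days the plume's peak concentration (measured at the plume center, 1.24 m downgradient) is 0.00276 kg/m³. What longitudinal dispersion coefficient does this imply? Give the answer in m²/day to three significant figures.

At the plume center C_max = M/(n_e·A·√(4πDt)), so D = M²/(4πt·(n_e·A·C_max)²).
n_e·A·C_max = 0.33 × 292 × 0.00276 = 0.2660 kg/m.
D = 1.94²/(4π × 9.37 × 0.2660²) = 0.452 m²/day.

0.452 m²/day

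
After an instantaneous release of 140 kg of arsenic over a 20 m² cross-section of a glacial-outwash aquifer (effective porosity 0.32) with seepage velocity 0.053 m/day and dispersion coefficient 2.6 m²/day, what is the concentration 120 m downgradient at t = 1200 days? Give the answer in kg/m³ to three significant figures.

For an instantaneous plane source, C(x,t) = M/(n_e·A·√(4πDt)) · exp(−(x−vt)²/(4Dt)), with n_e·A the pore (flow) area.
Plume center vt = 0.053 × 1200 = 63.6 m, so the well at 120 m is 56.4 m downgradient of the peak.
√(4πDt) = 198.0 m, giving peak height M/(n_e·A·√(4πDt)) = 140/(0.32 × 20 × 198.0) = 0.1105 kg/m³.
(x−vt)²/(4Dt) = (56.4)²/(4 × 2.6 × 1200) = 0.2549; exp(−0.2549) = 0.7750.
C = 0.1105 × 0.7750 = 0.0856 kg/m³.

0.0856 kg/m³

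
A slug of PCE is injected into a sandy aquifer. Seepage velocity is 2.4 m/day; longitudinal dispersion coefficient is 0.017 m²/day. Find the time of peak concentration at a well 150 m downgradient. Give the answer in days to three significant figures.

For the 1D instantaneous-source solution, setting ∂C/∂t = 0 at fixed x gives v²t² + 2Dt − x² = 0, so t = (√(D² + v²x²) − D)/v².
√(D² + v²x²) = √(0.017² + 2.4² × 150²) = 360.0; v² = 5.76.
t = (360.0 − 0.017)/5.76 = 62.5 days (vs. the pure-advection estimate x/v = 62.5 d).

62.5 days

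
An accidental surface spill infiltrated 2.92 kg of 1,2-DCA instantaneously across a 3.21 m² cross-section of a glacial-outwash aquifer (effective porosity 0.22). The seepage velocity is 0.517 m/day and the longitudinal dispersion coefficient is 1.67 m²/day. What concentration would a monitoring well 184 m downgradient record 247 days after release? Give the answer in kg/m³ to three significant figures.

0.00841 kg/m³

For an instantaneous plane source, C(x,t) = M/(n_e·A·√(4πDt)) · exp(−(x−vt)²/(4Dt)), with n_e·A the pore (flow) area.
Plume center vt = 0.517 × 247 = 127.699 m, so the well at 184 m is 56.301 m downgradient of the peak.
√(4πDt) = 72.00 m, giving peak height M/(n_e·A·√(4πDt)) = 2.92/(0.22 × 3.21 × 72.00) = 0.05743 kg/m³.
(x−vt)²/(4Dt) = (56.301)²/(4 × 1.67 × 247) = 1.921; exp(−1.921) = 0.1465.
C = 0.05743 × 0.1465 = 0.00841 kg/m³.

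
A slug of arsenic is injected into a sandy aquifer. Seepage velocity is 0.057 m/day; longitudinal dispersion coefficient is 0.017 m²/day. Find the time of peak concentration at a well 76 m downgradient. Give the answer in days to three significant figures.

1330 days

For the 1D instantaneous-source solution, setting ∂C/∂t = 0 at fixed x gives v²t² + 2Dt − x² = 0, so t = (√(D² + v²x²) − D)/v².
√(D² + v²x²) = √(0.017² + 0.057² × 76²) = 4.332; v² = 0.003249.
t = (4.332 − 0.017)/0.003249 = 1330 days (vs. the pure-advection estimate x/v = 1330 d).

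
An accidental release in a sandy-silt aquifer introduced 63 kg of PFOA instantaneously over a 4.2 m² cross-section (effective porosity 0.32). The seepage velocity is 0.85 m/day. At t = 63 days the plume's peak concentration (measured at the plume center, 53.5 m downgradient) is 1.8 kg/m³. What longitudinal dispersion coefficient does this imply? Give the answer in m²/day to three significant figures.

At the plume center C_max = M/(n_e·A·√(4πDt)), so D = M²/(4πt·(n_e·A·C_max)²).
n_e·A·C_max = 0.32 × 4.2 × 1.8 = 2.419 kg/m.
D = 63²/(4π × 63 × 2.419²) = 0.857 m²/day.

0.857 m²/day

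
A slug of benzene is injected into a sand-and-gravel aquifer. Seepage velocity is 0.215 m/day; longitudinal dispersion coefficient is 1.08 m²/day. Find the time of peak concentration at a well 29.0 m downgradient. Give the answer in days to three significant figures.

For the 1D instantaneous-source solution, setting ∂C/∂t = 0 at fixed x gives v²t² + 2Dt − x² = 0, so t = (√(D² + v²x²) − D)/v².
√(D² + v²x²) = √(1.08² + 0.215² × 29.0²) = 6.328; v² = 0.046225.
t = (6.328 − 1.08)/0.046225 = 114 days (vs. the pure-advection estimate x/v = 135 d).

114 days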